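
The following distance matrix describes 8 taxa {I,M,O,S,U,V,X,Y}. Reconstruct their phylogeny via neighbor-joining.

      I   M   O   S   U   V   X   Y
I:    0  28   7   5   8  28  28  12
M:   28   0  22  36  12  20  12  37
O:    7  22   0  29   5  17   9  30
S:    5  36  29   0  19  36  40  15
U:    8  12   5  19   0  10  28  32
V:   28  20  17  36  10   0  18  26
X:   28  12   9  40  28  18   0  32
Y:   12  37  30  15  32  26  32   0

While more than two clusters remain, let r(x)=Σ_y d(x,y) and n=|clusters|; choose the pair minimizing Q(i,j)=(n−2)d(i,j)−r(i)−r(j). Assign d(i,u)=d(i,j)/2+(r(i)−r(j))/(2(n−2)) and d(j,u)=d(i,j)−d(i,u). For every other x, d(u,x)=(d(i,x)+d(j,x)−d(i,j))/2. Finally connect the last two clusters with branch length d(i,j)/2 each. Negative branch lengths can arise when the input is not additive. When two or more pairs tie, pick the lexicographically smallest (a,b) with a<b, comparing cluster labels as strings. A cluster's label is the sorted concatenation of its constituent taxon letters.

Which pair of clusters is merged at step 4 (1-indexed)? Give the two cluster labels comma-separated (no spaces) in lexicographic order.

MX,V

step 1: merge (S,Y) at d=15, Q=-274; branch lengths S→43/6, Y→47/6; new cluster SY
  updated: d(I,SY)=1, d(M,SY)=29, d(O,SY)=22, d(SY,U)=18, d(SY,V)=47/2, d(SY,X)=57/2
step 2: merge (I,SY) at d=1, Q=-217; branch lengths I→-17/10, SY→27/10; new cluster ISY
  updated: d(ISY,M)=28, d(ISY,O)=14, d(ISY,U)=25/2, d(ISY,V)=101/4, d(ISY,X)=111/4
step 3: merge (M,X) at d=12, Q=-563/4; branch lengths M→189/32, X→195/32; new cluster MX
  updated: d(ISY,MX)=175/8, d(MX,O)=19/2, d(MX,U)=14, d(MX,V)=13
step 4: merge (MX,V) at d=13, Q=-677/8; branch lengths MX→257/48, V→367/48; new cluster MVX
  updated: d(ISY,MVX)=273/16, d(MVX,O)=27/4, d(MVX,U)=11/2
step 5: merge (ISY,U) at d=25/2, Q=-665/16; branch lengths ISY→729/64, U→71/64; new cluster ISUY
  updated: d(ISUY,MVX)=161/32, d(ISUY,O)=13/4
step 6: merge (ISUY,MVX) at d=161/32, Q=-481/32; branch lengths ISUY→49/64, MVX→273/64; new cluster IMSUVXY
  updated: d(IMSUVXY,O)=159/64
step 7: merge (IMSUVXY,O) at d=159/64; branch lengths IMSUVXY→159/128, O→159/128; new cluster IMOSUVXY
final tree: ((((I:-17/10,(S:43/6,Y:47/6):27/10):729/64,U:71/64):49/64,((M:189/32,X:195/32):257/48,V:367/48):273/64):159/128,O:159/128)
total length: 3905/64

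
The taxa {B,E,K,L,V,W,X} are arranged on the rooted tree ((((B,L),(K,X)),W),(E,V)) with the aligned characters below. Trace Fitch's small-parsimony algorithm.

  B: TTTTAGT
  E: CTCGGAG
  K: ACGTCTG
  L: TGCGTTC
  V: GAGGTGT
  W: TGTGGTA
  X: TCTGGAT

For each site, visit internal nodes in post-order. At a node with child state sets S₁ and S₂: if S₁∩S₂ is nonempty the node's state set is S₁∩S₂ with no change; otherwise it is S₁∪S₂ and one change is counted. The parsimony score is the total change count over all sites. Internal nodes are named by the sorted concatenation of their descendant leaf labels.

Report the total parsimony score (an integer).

site 0, node BL: B={T} ∩ L={T} → {T} (+0)
site 0, node KX: K={A} ∪ X={T} → {A,T} (+1)
site 0, node BKLX: BL={T} ∩ KX={A,T} → {T} (+0)
site 0, node BKLWX: BKLX={T} ∩ W={T} → {T} (+0)
site 0, node EV: E={C} ∪ V={G} → {C,G} (+1)
site 0, node BEKLVWX: BKLWX={T} ∪ EV={C,G} → {C,G,T} (+1)
site 1, node BL: B={T} ∪ L={G} → {G,T} (+1)
site 1, node KX: K={C} ∩ X={C} → {C} (+0)
site 1, node BKLX: BL={G,T} ∪ KX={C} → {C,G,T} (+1)
site 1, node BKLWX: BKLX={C,G,T} ∩ W={G} → {G} (+0)
site 1, node EV: E={T} ∪ V={A} → {A,T} (+1)
site 1, node BEKLVWX: BKLWX={G} ∪ EV={A,T} → {A,G,T} (+1)
site 2, node BL: B={T} ∪ L={C} → {C,T} (+1)
site 2, node KX: K={G} ∪ X={T} → {G,T} (+1)
site 2, node BKLX: BL={C,T} ∩ KX={G,T} → {T} (+0)
site 2, node BKLWX: BKLX={T} ∩ W={T} → {T} (+0)
site 2, node EV: E={C} ∪ V={G} → {C,G} (+1)
site 2, node BEKLVWX: BKLWX={T} ∪ EV={C,G} → {C,G,T} (+1)
site 3, node BL: B={T} ∪ L={G} → {G,T} (+1)
site 3, node KX: K={T} ∪ X={G} → {G,T} (+1)
site 3, node BKLX: BL={G,T} ∩ KX={G,T} → {G,T} (+0)
site 3, node BKLWX: BKLX={G,T} ∩ W={G} → {G} (+0)
site 3, node EV: E={G} ∩ V={G} → {G} (+0)
site 3, node BEKLVWX: BKLWX={G} ∩ EV={G} → {G} (+0)
site 4, node BL: B={A} ∪ L={T} → {A,T} (+1)
site 4, node KX: K={C} ∪ X={G} → {C,G} (+1)
site 4, node BKLX: BL={A,T} ∪ KX={C,G} → {A,C,G,T} (+1)
site 4, node BKLWX: BKLX={A,C,G,T} ∩ W={G} → {G} (+0)
site 4, node EV: E={G} ∪ V={T} → {G,T} (+1)
site 4, node BEKLVWX: BKLWX={G} ∩ EV={G,T} → {G} (+0)
site 5, node BL: B={G} ∪ L={T} → {G,T} (+1)
site 5, node KX: K={T} ∪ X={A} → {A,T} (+1)
site 5, node BKLX: BL={G,T} ∩ KX={A,T} → {T} (+0)
site 5, node BKLWX: BKLX={T} ∩ W={T} → {T} (+0)
site 5, node EV: E={A} ∪ V={G} → {A,G} (+1)
site 5, node BEKLVWX: BKLWX={T} ∪ EV={A,G} → {A,G,T} (+1)
site 6, node BL: B={T} ∪ L={C} → {C,T} (+1)
site 6, node KX: K={G} ∪ X={T} → {G,T} (+1)
site 6, node BKLX: BL={C,T} ∩ KX={G,T} → {T} (+0)
site 6, node BKLWX: BKLX={T} ∪ W={A} → {A,T} (+1)
site 6, node EV: E={G} ∪ V={T} → {G,T} (+1)
site 6, node BEKLVWX: BKLWX={A,T} ∩ EV={G,T} → {T} (+0)
per-site changes: [3, 4, 4, 2, 4, 4, 4]; total = 25

25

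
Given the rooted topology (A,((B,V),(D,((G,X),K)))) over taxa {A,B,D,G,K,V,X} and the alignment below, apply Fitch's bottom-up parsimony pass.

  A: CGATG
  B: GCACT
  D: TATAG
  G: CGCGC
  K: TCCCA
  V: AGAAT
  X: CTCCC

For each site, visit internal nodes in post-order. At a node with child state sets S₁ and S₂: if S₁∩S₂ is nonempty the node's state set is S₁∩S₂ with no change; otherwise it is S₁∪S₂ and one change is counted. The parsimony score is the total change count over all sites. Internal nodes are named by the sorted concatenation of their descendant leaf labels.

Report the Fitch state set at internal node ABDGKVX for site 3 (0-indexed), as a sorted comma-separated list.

A,C,T

[col 0] BV: children B:{G}, V:{A} ∪→ {A,G}; cost 1
[col 0] GX: children G:{C}, X:{C} ∩→ {C}; cost 0
[col 0] GKX: children GX:{C}, K:{T} ∪→ {C,T}; cost 1
[col 0] DGKX: children D:{T}, GKX:{C,T} ∩→ {T}; cost 0
[col 0] BDGKVX: children BV:{A,G}, DGKX:{T} ∪→ {A,G,T}; cost 1
[col 0] ABDGKVX: children A:{C}, BDGKVX:{A,G,T} ∪→ {A,C,G,T}; cost 1
[col 1] BV: children B:{C}, V:{G} ∪→ {C,G}; cost 1
[col 1] GX: children G:{G}, X:{T} ∪→ {G,T}; cost 1
[col 1] GKX: children GX:{G,T}, K:{C} ∪→ {C,G,T}; cost 1
[col 1] DGKX: children D:{A}, GKX:{C,G,T} ∪→ {A,C,G,T}; cost 1
[col 1] BDGKVX: children BV:{C,G}, DGKX:{A,C,G,T} ∩→ {C,G}; cost 0
[col 1] ABDGKVX: children A:{G}, BDGKVX:{C,G} ∩→ {G}; cost 0
[col 2] BV: children B:{A}, V:{A} ∩→ {A}; cost 0
[col 2] GX: children G:{C}, X:{C} ∩→ {C}; cost 0
[col 2] GKX: children GX:{C}, K:{C} ∩→ {C}; cost 0
[col 2] DGKX: children D:{T}, GKX:{C} ∪→ {C,T}; cost 1
[col 2] BDGKVX: children BV:{A}, DGKX:{C,T} ∪→ {A,C,T}; cost 1
[col 2] ABDGKVX: children A:{A}, BDGKVX:{A,C,T} ∩→ {A}; cost 0
[col 3] BV: children B:{C}, V:{A} ∪→ {A,C}; cost 1
[col 3] GX: children G:{G}, X:{C} ∪→ {C,G}; cost 1
[col 3] GKX: children GX:{C,G}, K:{C} ∩→ {C}; cost 0
[col 3] DGKX: children D:{A}, GKX:{C} ∪→ {A,C}; cost 1
[col 3] BDGKVX: children BV:{A,C}, DGKX:{A,C} ∩→ {A,C}; cost 0
[col 3] ABDGKVX: children A:{T}, BDGKVX:{A,C} ∪→ {A,C,T}; cost 1
[col 4] BV: children B:{T}, V:{T} ∩→ {T}; cost 0
[col 4] GX: children G:{C}, X:{C} ∩→ {C}; cost 0
[col 4] GKX: children GX:{C}, K:{A} ∪→ {A,C}; cost 1
[col 4] DGKX: children D:{G}, GKX:{A,C} ∪→ {A,C,G}; cost 1
[col 4] BDGKVX: children BV:{T}, DGKX:{A,C,G} ∪→ {A,C,G,T}; cost 1
[col 4] ABDGKVX: children A:{G}, BDGKVX:{A,C,G,T} ∩→ {G}; cost 0
per-site changes: [4, 4, 2, 4, 3]; total = 17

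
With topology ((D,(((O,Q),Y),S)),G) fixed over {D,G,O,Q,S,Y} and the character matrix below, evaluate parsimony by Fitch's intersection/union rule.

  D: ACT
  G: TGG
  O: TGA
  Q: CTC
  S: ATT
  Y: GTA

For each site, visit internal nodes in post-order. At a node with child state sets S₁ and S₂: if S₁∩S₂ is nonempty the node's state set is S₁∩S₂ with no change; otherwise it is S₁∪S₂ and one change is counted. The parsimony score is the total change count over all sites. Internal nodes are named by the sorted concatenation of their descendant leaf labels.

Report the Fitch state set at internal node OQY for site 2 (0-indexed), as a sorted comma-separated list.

OQ@0: {T} ∪ {C} = {C,T} (union, +1)
OQY@0: {C,T} ∪ {G} = {C,G,T} (union, +1)
OQSY@0: {C,G,T} ∪ {A} = {A,C,G,T} (union, +1)
DOQSY@0: {A} ∩ {A,C,G,T} = {A} (intersection, +0)
DGOQSY@0: {A} ∪ {T} = {A,T} (union, +1)
OQ@1: {G} ∪ {T} = {G,T} (union, +1)
OQY@1: {G,T} ∩ {T} = {T} (intersection, +0)
OQSY@1: {T} ∩ {T} = {T} (intersection, +0)
DOQSY@1: {C} ∪ {T} = {C,T} (union, +1)
DGOQSY@1: {C,T} ∪ {G} = {C,G,T} (union, +1)
OQ@2: {A} ∪ {C} = {A,C} (union, +1)
OQY@2: {A,C} ∩ {A} = {A} (intersection, +0)
OQSY@2: {A} ∪ {T} = {A,T} (union, +1)
DOQSY@2: {T} ∩ {A,T} = {T} (intersection, +0)
DGOQSY@2: {T} ∪ {G} = {G,T} (union, +1)
per-site changes: [4, 3, 3]; total = 10

A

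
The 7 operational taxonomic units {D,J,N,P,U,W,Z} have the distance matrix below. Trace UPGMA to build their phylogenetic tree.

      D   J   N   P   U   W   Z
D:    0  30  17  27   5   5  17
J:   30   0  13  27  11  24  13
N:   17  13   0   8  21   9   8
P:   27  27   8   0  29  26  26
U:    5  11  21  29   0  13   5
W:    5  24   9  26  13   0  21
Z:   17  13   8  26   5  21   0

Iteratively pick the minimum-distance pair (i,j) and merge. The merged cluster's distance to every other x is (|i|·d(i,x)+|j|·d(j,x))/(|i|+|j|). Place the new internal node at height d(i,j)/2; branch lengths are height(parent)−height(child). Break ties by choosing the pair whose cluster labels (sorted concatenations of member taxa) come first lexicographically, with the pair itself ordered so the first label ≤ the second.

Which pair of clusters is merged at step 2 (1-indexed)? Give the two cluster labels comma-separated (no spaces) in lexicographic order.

N,P

step 1: merge (D,U) at d=5; branch lengths D→5/2, U→5/2; new cluster DU
  updated: d(DU,J)=41/2, d(DU,N)=19, d(DU,P)=28, d(DU,W)=9, d(DU,Z)=11
step 2: merge (N,P) at d=8; branch lengths N→4, P→4; new cluster NP
  updated: d(DU,NP)=47/2, d(J,NP)=20, d(NP,W)=35/2, d(NP,Z)=17
step 3: merge (DU,W) at d=9; branch lengths DU→2, W→9/2; new cluster DUW
  updated: d(DUW,J)=65/3, d(DUW,NP)=43/2, d(DUW,Z)=43/3
step 4: merge (J,Z) at d=13; branch lengths J→13/2, Z→13/2; new cluster JZ
  updated: d(DUW,JZ)=18, d(JZ,NP)=37/2
step 5: merge (DUW,JZ) at d=18; branch lengths DUW→9/2, JZ→5/2; new cluster DJUWZ
  updated: d(DJUWZ,NP)=203/10
step 6: merge (DJUWZ,NP) at d=203/10; branch lengths DJUWZ→23/20, NP→123/20; new cluster DJNPUWZ
final tree: ((((D:5/2,U:5/2):2,W:9/2):9/2,(J:13/2,Z:13/2):5/2):23/20,(N:4,P:4):123/20)
total length: 234/5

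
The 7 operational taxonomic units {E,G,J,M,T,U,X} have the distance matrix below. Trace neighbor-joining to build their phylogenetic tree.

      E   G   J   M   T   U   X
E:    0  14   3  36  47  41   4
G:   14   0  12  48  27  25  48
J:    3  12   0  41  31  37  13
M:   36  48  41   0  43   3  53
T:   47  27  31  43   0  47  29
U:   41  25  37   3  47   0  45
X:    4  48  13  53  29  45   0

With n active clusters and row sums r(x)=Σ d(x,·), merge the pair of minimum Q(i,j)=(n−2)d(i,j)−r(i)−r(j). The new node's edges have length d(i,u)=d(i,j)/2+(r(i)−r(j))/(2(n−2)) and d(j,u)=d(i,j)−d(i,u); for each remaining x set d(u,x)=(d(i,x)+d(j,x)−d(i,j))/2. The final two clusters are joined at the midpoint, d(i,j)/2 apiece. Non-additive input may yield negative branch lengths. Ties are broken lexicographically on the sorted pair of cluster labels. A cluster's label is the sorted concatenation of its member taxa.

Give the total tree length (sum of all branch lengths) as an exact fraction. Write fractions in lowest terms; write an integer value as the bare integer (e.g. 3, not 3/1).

1. join M+U (d=3, Q=-407) ⇒ MU; edges |M|=41/10, |U|=-11/10
  updated: d(E,MU)=37, d(G,MU)=35, d(J,MU)=75/2, d(MU,T)=87/2, d(MU,X)=95/2
2. join E+X (d=4, Q=-461/2) ⇒ EX; edges |E|=-41/16, |X|=105/16
  updated: d(EX,G)=29, d(EX,J)=6, d(EX,MU)=161/4, d(EX,T)=36
3. join EX+J (d=6, Q=-719/4) ⇒ EJX; edges |EX|=57/8, |J|=-9/8
  updated: d(EJX,G)=35/2, d(EJX,MU)=287/8, d(EJX,T)=61/2
4. join EJX+G (d=35/2, Q=-1027/8) ⇒ EGJX; edges |EJX|=315/32, |G|=245/32
  updated: d(EGJX,MU)=427/16, d(EGJX,T)=20
5. join EGJX+MU (d=427/16, Q=-1443/16) ⇒ EGJMUX; edges |EGJX|=51/32, |MU|=803/32
  updated: d(EGJMUX,T)=589/32
6. join EGJMUX+T (d=589/32) ⇒ EGJMTUX; edges |EGJMUX|=589/64, |T|=589/64
final tree: (((((E:-41/16,X:105/16):57/8,J:-9/8):315/32,G:245/32):51/32,(M:41/10,U:-11/10):803/32):589/64,T:589/64)
total length: 2419/32

2419/32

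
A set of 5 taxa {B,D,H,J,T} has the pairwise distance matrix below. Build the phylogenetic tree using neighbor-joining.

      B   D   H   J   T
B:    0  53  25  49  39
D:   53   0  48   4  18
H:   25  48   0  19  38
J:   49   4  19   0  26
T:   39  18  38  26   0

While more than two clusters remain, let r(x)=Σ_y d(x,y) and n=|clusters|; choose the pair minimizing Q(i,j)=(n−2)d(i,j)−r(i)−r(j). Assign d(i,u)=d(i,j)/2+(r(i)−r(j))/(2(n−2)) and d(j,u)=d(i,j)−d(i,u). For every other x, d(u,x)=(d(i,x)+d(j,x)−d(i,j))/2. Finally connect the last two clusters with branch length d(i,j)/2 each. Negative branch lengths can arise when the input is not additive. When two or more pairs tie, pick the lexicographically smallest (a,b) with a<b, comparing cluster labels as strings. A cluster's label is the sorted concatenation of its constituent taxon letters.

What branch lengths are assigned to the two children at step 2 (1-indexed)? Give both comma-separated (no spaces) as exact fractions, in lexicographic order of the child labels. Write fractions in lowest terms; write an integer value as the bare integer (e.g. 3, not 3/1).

135/8,73/8

1. join B+H (d=25, Q=-221) ⇒ BH; edges |B|=37/2, |H|=13/2
  updated: d(BH,D)=38, d(BH,J)=43/2, d(BH,T)=26
2. join BH+T (d=26, Q=-207/2) ⇒ BHT; edges |BH|=135/8, |T|=73/8
  updated: d(BHT,D)=15, d(BHT,J)=43/4
3. join BHT+D (d=15, Q=-119/4) ⇒ BDHT; edges |BHT|=87/8, |D|=33/8
  updated: d(BDHT,J)=-1/8
4. join BDHT+J (d=-1/8) ⇒ BDHJT; edges |BDHT|=-1/16, |J|=-1/16
final tree: ((((B:37/2,H:13/2):135/8,T:73/8):87/8,D:33/8):-1/16,J:-1/16)
total length: 527/8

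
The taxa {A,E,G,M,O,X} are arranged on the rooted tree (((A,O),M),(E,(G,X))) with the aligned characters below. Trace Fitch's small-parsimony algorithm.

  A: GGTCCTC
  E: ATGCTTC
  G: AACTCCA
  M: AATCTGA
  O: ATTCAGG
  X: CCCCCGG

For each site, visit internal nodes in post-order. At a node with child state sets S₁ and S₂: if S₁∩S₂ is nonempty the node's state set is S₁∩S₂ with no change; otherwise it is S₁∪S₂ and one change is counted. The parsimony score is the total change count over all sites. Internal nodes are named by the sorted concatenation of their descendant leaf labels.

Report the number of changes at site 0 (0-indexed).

2

site 0, node AO: A={G} ∪ O={A} → {A,G} (+1)
site 0, node AMO: AO={A,G} ∩ M={A} → {A} (+0)
site 0, node GX: G={A} ∪ X={C} → {A,C} (+1)
site 0, node EGX: E={A} ∩ GX={A,C} → {A} (+0)
site 0, node AEGMOX: AMO={A} ∩ EGX={A} → {A} (+0)
site 1, node AO: A={G} ∪ O={T} → {G,T} (+1)
site 1, node AMO: AO={G,T} ∪ M={A} → {A,G,T} (+1)
site 1, node GX: G={A} ∪ X={C} → {A,C} (+1)
site 1, node EGX: E={T} ∪ GX={A,C} → {A,C,T} (+1)
site 1, node AEGMOX: AMO={A,G,T} ∩ EGX={A,C,T} → {A,T} (+0)
site 2, node AO: A={T} ∩ O={T} → {T} (+0)
site 2, node AMO: AO={T} ∩ M={T} → {T} (+0)
site 2, node GX: G={C} ∩ X={C} → {C} (+0)
site 2, node EGX: E={G} ∪ GX={C} → {C,G} (+1)
site 2, node AEGMOX: AMO={T} ∪ EGX={C,G} → {C,G,T} (+1)
site 3, node AO: A={C} ∩ O={C} → {C} (+0)
site 3, node AMO: AO={C} ∩ M={C} → {C} (+0)
site 3, node GX: G={T} ∪ X={C} → {C,T} (+1)
site 3, node EGX: E={C} ∩ GX={C,T} → {C} (+0)
site 3, node AEGMOX: AMO={C} ∩ EGX={C} → {C} (+0)
site 4, node AO: A={C} ∪ O={A} → {A,C} (+1)
site 4, node AMO: AO={A,C} ∪ M={T} → {A,C,T} (+1)
site 4, node GX: G={C} ∩ X={C} → {C} (+0)
site 4, node EGX: E={T} ∪ GX={C} → {C,T} (+1)
site 4, node AEGMOX: AMO={A,C,T} ∩ EGX={C,T} → {C,T} (+0)
site 5, node AO: A={T} ∪ O={G} → {G,T} (+1)
site 5, node AMO: AO={G,T} ∩ M={G} → {G} (+0)
site 5, node GX: G={C} ∪ X={G} → {C,G} (+1)
site 5, node EGX: E={T} ∪ GX={C,G} → {C,G,T} (+1)
site 5, node AEGMOX: AMO={G} ∩ EGX={C,G,T} → {G} (+0)
site 6, node AO: A={C} ∪ O={G} → {C,G} (+1)
site 6, node AMO: AO={C,G} ∪ M={A} → {A,C,G} (+1)
site 6, node GX: G={A} ∪ X={G} → {A,G} (+1)
site 6, node EGX: E={C} ∪ GX={A,G} → {A,C,G} (+1)
site 6, node AEGMOX: AMO={A,C,G} ∩ EGX={A,C,G} → {A,C,G} (+0)
per-site changes: [2, 4, 2, 1, 3, 3, 4]; total = 19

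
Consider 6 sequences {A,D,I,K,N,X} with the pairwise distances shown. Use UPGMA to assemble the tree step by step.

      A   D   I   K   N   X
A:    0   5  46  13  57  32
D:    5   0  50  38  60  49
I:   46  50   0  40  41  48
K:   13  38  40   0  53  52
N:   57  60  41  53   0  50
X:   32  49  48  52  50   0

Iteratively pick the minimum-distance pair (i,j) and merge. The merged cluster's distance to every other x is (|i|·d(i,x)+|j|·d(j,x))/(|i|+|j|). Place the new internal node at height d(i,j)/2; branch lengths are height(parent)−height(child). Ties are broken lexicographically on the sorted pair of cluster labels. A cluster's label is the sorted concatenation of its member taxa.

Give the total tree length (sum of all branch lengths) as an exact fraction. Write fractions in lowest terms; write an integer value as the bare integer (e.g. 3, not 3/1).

step 1: merge (A,D) at d=5; branch lengths A→5/2, D→5/2; new cluster AD
  updated: d(AD,I)=48, d(AD,K)=51/2, d(AD,N)=117/2, d(AD,X)=81/2
step 2: merge (AD,K) at d=51/2; branch lengths AD→41/4, K→51/4; new cluster ADK
  updated: d(ADK,I)=136/3, d(ADK,N)=170/3, d(ADK,X)=133/3
step 3: merge (I,N) at d=41; branch lengths I→41/2, N→41/2; new cluster IN
  updated: d(ADK,IN)=51, d(IN,X)=49
step 4: merge (ADK,X) at d=133/3; branch lengths ADK→113/12, X→133/6; new cluster ADKX
  updated: d(ADKX,IN)=101/2
step 5: merge (ADKX,IN) at d=101/2; branch lengths ADKX→37/12, IN→19/4; new cluster ADIKNX
final tree: ((((A:5/2,D:5/2):41/4,K:51/4):113/12,X:133/6):37/12,(I:41/2,N:41/2):19/4)
total length: 1301/12

1301/12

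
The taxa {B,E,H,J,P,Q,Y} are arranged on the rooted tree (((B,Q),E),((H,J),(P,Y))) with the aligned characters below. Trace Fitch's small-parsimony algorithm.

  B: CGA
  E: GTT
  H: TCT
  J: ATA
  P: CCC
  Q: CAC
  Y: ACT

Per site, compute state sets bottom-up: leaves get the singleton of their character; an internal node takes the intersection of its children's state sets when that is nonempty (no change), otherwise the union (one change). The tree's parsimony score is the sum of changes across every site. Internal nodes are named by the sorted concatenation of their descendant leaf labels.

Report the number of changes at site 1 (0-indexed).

site 0, node BQ: B={C} ∩ Q={C} → {C} (+0)
site 0, node BEQ: BQ={C} ∪ E={G} → {C,G} (+1)
site 0, node HJ: H={T} ∪ J={A} → {A,T} (+1)
site 0, node PY: P={C} ∪ Y={A} → {A,C} (+1)
site 0, node HJPY: HJ={A,T} ∩ PY={A,C} → {A} (+0)
site 0, node BEHJPQY: BEQ={C,G} ∪ HJPY={A} → {A,C,G} (+1)
site 1, node BQ: B={G} ∪ Q={A} → {A,G} (+1)
site 1, node BEQ: BQ={A,G} ∪ E={T} → {A,G,T} (+1)
site 1, node HJ: H={C} ∪ J={T} → {C,T} (+1)
site 1, node PY: P={C} ∩ Y={C} → {C} (+0)
site 1, node HJPY: HJ={C,T} ∩ PY={C} → {C} (+0)
site 1, node BEHJPQY: BEQ={A,G,T} ∪ HJPY={C} → {A,C,G,T} (+1)
site 2, node BQ: B={A} ∪ Q={C} → {A,C} (+1)
site 2, node BEQ: BQ={A,C} ∪ E={T} → {A,C,T} (+1)
site 2, node HJ: H={T} ∪ J={A} → {A,T} (+1)
site 2, node PY: P={C} ∪ Y={T} → {C,T} (+1)
site 2, node HJPY: HJ={A,T} ∩ PY={C,T} → {T} (+0)
site 2, node BEHJPQY: BEQ={A,C,T} ∩ HJPY={T} → {T} (+0)
per-site changes: [4, 4, 4]; total = 12

4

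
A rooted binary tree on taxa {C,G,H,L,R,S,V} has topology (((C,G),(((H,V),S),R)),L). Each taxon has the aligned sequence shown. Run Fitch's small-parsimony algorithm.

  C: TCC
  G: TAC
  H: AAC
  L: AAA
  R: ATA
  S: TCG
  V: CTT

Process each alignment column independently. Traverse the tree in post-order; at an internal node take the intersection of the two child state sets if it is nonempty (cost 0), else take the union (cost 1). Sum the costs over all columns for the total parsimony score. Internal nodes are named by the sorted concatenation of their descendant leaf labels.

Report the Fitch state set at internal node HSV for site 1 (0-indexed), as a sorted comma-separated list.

CG@0: {T} ∩ {T} = {T} (intersection, +0)
HV@0: {A} ∪ {C} = {A,C} (union, +1)
HSV@0: {A,C} ∪ {T} = {A,C,T} (union, +1)
HRSV@0: {A,C,T} ∩ {A} = {A} (intersection, +0)
CGHRSV@0: {T} ∪ {A} = {A,T} (union, +1)
CGHLRSV@0: {A,T} ∩ {A} = {A} (intersection, +0)
CG@1: {C} ∪ {A} = {A,C} (union, +1)
HV@1: {A} ∪ {T} = {A,T} (union, +1)
HSV@1: {A,T} ∪ {C} = {A,C,T} (union, +1)
HRSV@1: {A,C,T} ∩ {T} = {T} (intersection, +0)
CGHRSV@1: {A,C} ∪ {T} = {A,C,T} (union, +1)
CGHLRSV@1: {A,C,T} ∩ {A} = {A} (intersection, +0)
CG@2: {C} ∩ {C} = {C} (intersection, +0)
HV@2: {C} ∪ {T} = {C,T} (union, +1)
HSV@2: {C,T} ∪ {G} = {C,G,T} (union, +1)
HRSV@2: {C,G,T} ∪ {A} = {A,C,G,T} (union, +1)
CGHRSV@2: {C} ∩ {A,C,G,T} = {C} (intersection, +0)
CGHLRSV@2: {C} ∪ {A} = {A,C} (union, +1)
per-site changes: [3, 4, 4]; total = 11

A,C,T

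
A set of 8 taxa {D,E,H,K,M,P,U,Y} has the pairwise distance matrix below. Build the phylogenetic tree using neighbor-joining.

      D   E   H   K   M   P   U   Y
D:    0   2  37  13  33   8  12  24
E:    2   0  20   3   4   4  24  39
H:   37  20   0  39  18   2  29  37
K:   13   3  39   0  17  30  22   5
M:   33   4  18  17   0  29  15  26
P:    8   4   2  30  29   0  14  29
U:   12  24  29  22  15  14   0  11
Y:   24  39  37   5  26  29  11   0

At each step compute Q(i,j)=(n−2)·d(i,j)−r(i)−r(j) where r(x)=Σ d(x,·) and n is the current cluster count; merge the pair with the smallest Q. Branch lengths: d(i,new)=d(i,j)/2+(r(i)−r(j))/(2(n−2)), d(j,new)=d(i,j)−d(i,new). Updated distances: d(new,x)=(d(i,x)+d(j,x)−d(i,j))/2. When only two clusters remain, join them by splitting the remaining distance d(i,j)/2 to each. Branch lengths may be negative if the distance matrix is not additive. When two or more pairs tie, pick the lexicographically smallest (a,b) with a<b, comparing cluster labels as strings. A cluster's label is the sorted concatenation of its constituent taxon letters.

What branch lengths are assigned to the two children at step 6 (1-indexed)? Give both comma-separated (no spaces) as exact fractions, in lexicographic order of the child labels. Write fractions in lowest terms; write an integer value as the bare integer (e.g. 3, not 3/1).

step 1: merge (H,P) at d=2, Q=-286; branch lengths H→13/2, P→-9/2; new cluster HP
  updated: d(D,HP)=43/2, d(E,HP)=11, d(HP,K)=67/2, d(HP,M)=45/2, d(HP,U)=41/2, d(HP,Y)=32
step 2: merge (K,Y) at d=5, Q=-411/2; branch lengths K→-37/20, Y→137/20; new cluster KY
  updated: d(D,KY)=16, d(E,KY)=37/2, d(HP,KY)=121/4, d(KY,M)=19, d(KY,U)=14
step 3: merge (E,M) at d=4, Q=-137; branch lengths E→-9/4, M→25/4; new cluster EM
  updated: d(D,EM)=31/2, d(EM,HP)=59/4, d(EM,KY)=67/4, d(EM,U)=35/2
step 4: merge (EM,HP) at d=59/4, Q=-429/4; branch lengths EM→29/8, HP→89/8; new cluster EHMP
  updated: d(D,EHMP)=89/8, d(EHMP,KY)=129/8, d(EHMP,U)=93/8
step 5: merge (D,EHMP) at d=89/8, Q=-223/4; branch lengths D→45/8, EHMP→11/2; new cluster DEHMP
  updated: d(DEHMP,KY)=21/2, d(DEHMP,U)=25/4
step 6: merge (DEHMP,KY) at d=21/2, Q=-123/4; branch lengths DEHMP→11/8, KY→73/8; new cluster DEHKMPY
  updated: d(DEHKMPY,U)=39/8
step 7: merge (DEHKMPY,U) at d=39/8; branch lengths DEHKMPY→39/16, U→39/16; new cluster DEHKMPUY
final tree: (((D:45/8,((E:-9/4,M:25/4):29/8,(H:13/2,P:-9/2):89/8):11/2):11/8,(K:-37/20,Y:137/20):73/8):39/16,U:39/16)
total length: 209/4

11/8,73/8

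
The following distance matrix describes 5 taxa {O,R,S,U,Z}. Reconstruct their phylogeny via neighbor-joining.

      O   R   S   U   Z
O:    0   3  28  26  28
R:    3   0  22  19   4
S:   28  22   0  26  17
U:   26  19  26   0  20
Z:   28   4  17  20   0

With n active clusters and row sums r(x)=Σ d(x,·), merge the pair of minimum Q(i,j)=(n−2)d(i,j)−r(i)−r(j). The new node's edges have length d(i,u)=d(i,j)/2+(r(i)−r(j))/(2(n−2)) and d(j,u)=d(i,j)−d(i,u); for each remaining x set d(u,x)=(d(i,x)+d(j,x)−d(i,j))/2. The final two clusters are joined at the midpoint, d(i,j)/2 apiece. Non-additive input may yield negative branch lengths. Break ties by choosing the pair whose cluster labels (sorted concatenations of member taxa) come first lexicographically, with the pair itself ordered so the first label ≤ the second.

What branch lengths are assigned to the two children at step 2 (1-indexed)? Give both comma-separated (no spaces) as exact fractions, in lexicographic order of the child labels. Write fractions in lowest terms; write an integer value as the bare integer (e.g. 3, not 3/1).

step 1: merge (O,R) at d=3, Q=-124; branch lengths O→23/3, R→-14/3; new cluster OR
  updated: d(OR,S)=47/2, d(OR,U)=21, d(OR,Z)=29/2
step 2: merge (OR,U) at d=21, Q=-84; branch lengths OR→17/2, U→25/2; new cluster ORU
  updated: d(ORU,S)=57/4, d(ORU,Z)=27/4
step 3: merge (ORU,S) at d=57/4, Q=-38; branch lengths ORU→2, S→49/4; new cluster ORSU
  updated: d(ORSU,Z)=19/4
step 4: merge (ORSU,Z) at d=19/4; branch lengths ORSU→19/8, Z→19/8; new cluster ORSUZ
final tree: ((((O:23/3,R:-14/3):17/2,U:25/2):2,S:49/4):19/8,Z:19/8)
total length: 43

17/2,25/2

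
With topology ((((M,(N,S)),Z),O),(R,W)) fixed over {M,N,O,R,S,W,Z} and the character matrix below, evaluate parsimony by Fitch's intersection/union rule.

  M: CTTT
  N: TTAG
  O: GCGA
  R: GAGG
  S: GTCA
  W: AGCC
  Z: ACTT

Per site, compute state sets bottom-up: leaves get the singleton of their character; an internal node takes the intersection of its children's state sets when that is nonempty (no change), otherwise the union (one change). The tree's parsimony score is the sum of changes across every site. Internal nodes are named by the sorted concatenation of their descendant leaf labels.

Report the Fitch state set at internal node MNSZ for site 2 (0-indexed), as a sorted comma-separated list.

site 0, node NS: N={T} ∪ S={G} → {G,T} (+1)
site 0, node MNS: M={C} ∪ NS={G,T} → {C,G,T} (+1)
site 0, node MNSZ: MNS={C,G,T} ∪ Z={A} → {A,C,G,T} (+1)
site 0, node MNOSZ: MNSZ={A,C,G,T} ∩ O={G} → {G} (+0)
site 0, node RW: R={G} ∪ W={A} → {A,G} (+1)
site 0, node MNORSWZ: MNOSZ={G} ∩ RW={A,G} → {G} (+0)
site 1, node NS: N={T} ∩ S={T} → {T} (+0)
site 1, node MNS: M={T} ∩ NS={T} → {T} (+0)
site 1, node MNSZ: MNS={T} ∪ Z={C} → {C,T} (+1)
site 1, node MNOSZ: MNSZ={C,T} ∩ O={C} → {C} (+0)
site 1, node RW: R={A} ∪ W={G} → {A,G} (+1)
site 1, node MNORSWZ: MNOSZ={C} ∪ RW={A,G} → {A,C,G} (+1)
site 2, node NS: N={A} ∪ S={C} → {A,C} (+1)
site 2, node MNS: M={T} ∪ NS={A,C} → {A,C,T} (+1)
site 2, node MNSZ: MNS={A,C,T} ∩ Z={T} → {T} (+0)
site 2, node MNOSZ: MNSZ={T} ∪ O={G} → {G,T} (+1)
site 2, node RW: R={G} ∪ W={C} → {C,G} (+1)
site 2, node MNORSWZ: MNOSZ={G,T} ∩ RW={C,G} → {G} (+0)
site 3, node NS: N={G} ∪ S={A} → {A,G} (+1)
site 3, node MNS: M={T} ∪ NS={A,G} → {A,G,T} (+1)
site 3, node MNSZ: MNS={A,G,T} ∩ Z={T} → {T} (+0)
site 3, node MNOSZ: MNSZ={T} ∪ O={A} → {A,T} (+1)
site 3, node RW: R={G} ∪ W={C} → {C,G} (+1)
site 3, node MNORSWZ: MNOSZ={A,T} ∪ RW={C,G} → {A,C,G,T} (+1)
per-site changes: [4, 3, 4, 5]; total = 16

T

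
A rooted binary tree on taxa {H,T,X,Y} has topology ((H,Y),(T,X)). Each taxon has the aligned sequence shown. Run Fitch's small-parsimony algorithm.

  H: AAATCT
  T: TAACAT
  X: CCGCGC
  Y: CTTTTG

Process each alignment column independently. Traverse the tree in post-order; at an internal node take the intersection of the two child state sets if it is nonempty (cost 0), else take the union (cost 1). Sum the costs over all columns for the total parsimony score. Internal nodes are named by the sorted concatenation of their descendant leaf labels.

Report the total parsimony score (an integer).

12

[col 0] HY: children H:{A}, Y:{C} ∪→ {A,C}; cost 1
[col 0] TX: children T:{T}, X:{C} ∪→ {C,T}; cost 1
[col 0] HTXY: children HY:{A,C}, TX:{C,T} ∩→ {C}; cost 0
[col 1] HY: children H:{A}, Y:{T} ∪→ {A,T}; cost 1
[col 1] TX: children T:{A}, X:{C} ∪→ {A,C}; cost 1
[col 1] HTXY: children HY:{A,T}, TX:{A,C} ∩→ {A}; cost 0
[col 2] HY: children H:{A}, Y:{T} ∪→ {A,T}; cost 1
[col 2] TX: children T:{A}, X:{G} ∪→ {A,G}; cost 1
[col 2] HTXY: children HY:{A,T}, TX:{A,G} ∩→ {A}; cost 0
[col 3] HY: children H:{T}, Y:{T} ∩→ {T}; cost 0
[col 3] TX: children T:{C}, X:{C} ∩→ {C}; cost 0
[col 3] HTXY: children HY:{T}, TX:{C} ∪→ {C,T}; cost 1
[col 4] HY: children H:{C}, Y:{T} ∪→ {C,T}; cost 1
[col 4] TX: children T:{A}, X:{G} ∪→ {A,G}; cost 1
[col 4] HTXY: children HY:{C,T}, TX:{A,G} ∪→ {A,C,G,T}; cost 1
[col 5] HY: children H:{T}, Y:{G} ∪→ {G,T}; cost 1
[col 5] TX: children T:{T}, X:{C} ∪→ {C,T}; cost 1
[col 5] HTXY: children HY:{G,T}, TX:{C,T} ∩→ {T}; cost 0
per-site changes: [2, 2, 2, 1, 3, 2]; total = 12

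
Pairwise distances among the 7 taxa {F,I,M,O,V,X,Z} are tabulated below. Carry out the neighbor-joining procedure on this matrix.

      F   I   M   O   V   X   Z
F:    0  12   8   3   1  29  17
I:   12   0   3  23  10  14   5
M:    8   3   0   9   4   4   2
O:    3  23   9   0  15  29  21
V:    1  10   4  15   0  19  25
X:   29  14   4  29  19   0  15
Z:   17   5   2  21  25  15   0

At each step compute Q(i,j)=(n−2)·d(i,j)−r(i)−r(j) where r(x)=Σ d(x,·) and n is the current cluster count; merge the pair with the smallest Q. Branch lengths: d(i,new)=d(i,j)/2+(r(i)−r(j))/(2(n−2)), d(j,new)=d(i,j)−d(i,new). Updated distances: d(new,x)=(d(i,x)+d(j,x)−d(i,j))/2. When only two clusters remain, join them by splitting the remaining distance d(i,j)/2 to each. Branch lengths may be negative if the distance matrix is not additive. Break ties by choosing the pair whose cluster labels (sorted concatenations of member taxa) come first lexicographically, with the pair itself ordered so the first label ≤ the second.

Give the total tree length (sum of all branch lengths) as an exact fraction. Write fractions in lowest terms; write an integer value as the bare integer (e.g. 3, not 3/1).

step 1: merge (F,O) at d=3, Q=-155; branch lengths F→-3/2, O→9/2; new cluster FO
  updated: d(FO,I)=16, d(FO,M)=7, d(FO,V)=13/2, d(FO,X)=55/2, d(FO,Z)=35/2
step 2: merge (FO,V) at d=13/2, Q=-113; branch lengths FO→9/2, V→2; new cluster FOV
  updated: d(FOV,I)=39/4, d(FOV,M)=9/4, d(FOV,X)=20, d(FOV,Z)=18
step 3: merge (I,Z) at d=5, Q=-227/4; branch lengths I→9/8, Z→31/8; new cluster IZ
  updated: d(FOV,IZ)=91/8, d(IZ,M)=0, d(IZ,X)=12
step 4: merge (FOV,M) at d=9/4, Q=-283/8; branch lengths FOV→255/32, M→-183/32; new cluster FMOV
  updated: d(FMOV,IZ)=73/16, d(FMOV,X)=87/8
step 5: merge (FMOV,IZ) at d=73/16, Q=-439/16; branch lengths FMOV→55/32, IZ→91/32; new cluster FIMOVZ
  updated: d(FIMOVZ,X)=293/32
step 6: merge (FIMOVZ,X) at d=293/32; branch lengths FIMOVZ→293/64, X→293/64; new cluster FIMOVXZ
final tree: (((((F:-3/2,O:9/2):9/2,V:2):255/32,M:-183/32):55/32,(I:9/8,Z:31/8):91/32):293/64,X:293/64)
total length: 975/32

975/32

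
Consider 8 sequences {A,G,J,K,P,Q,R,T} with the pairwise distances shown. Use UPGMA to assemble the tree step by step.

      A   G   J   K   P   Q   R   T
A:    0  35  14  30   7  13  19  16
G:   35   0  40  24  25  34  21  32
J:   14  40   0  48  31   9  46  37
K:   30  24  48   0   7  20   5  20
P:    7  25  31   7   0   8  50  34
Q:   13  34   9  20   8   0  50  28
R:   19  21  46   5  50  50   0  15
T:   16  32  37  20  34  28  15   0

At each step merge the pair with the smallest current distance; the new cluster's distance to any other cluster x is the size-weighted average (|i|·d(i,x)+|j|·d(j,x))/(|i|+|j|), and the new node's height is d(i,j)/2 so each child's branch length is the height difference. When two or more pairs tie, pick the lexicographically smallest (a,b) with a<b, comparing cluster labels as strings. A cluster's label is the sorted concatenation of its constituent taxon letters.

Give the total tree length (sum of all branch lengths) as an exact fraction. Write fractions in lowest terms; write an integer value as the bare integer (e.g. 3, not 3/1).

step 1: merge (K,R) at d=5; branch lengths K→5/2, R→5/2; new cluster KR
  updated: d(A,KR)=49/2, d(G,KR)=45/2, d(J,KR)=47, d(KR,P)=57/2, d(KR,Q)=35, d(KR,T)=35/2
step 2: merge (A,P) at d=7; branch lengths A→7/2, P→7/2; new cluster AP
  updated: d(AP,G)=30, d(AP,J)=45/2, d(AP,KR)=53/2, d(AP,Q)=21/2, d(AP,T)=25
step 3: merge (J,Q) at d=9; branch lengths J→9/2, Q→9/2; new cluster JQ
  updated: d(AP,JQ)=33/2, d(G,JQ)=37, d(JQ,KR)=41, d(JQ,T)=65/2
step 4: merge (AP,JQ) at d=33/2; branch lengths AP→19/4, JQ→15/4; new cluster AJPQ
  updated: d(AJPQ,G)=67/2, d(AJPQ,KR)=135/4, d(AJPQ,T)=115/4
step 5: merge (KR,T) at d=35/2; branch lengths KR→25/4, T→35/4; new cluster KRT
  updated: d(AJPQ,KRT)=385/12, d(G,KRT)=77/3
step 6: merge (G,KRT) at d=77/3; branch lengths G→77/6, KRT→49/12; new cluster GKRT
  updated: d(AJPQ,GKRT)=519/16
step 7: merge (AJPQ,GKRT) at d=519/16; branch lengths AJPQ→255/32, GKRT→325/96; new cluster AGJKPQRT
final tree: (((A:7/2,P:7/2):19/4,(J:9/2,Q:9/2):15/4):255/32,(G:77/6,((K:5/2,R:5/2):25/4,T:35/4):49/12):325/96)
total length: 3493/48

3493/48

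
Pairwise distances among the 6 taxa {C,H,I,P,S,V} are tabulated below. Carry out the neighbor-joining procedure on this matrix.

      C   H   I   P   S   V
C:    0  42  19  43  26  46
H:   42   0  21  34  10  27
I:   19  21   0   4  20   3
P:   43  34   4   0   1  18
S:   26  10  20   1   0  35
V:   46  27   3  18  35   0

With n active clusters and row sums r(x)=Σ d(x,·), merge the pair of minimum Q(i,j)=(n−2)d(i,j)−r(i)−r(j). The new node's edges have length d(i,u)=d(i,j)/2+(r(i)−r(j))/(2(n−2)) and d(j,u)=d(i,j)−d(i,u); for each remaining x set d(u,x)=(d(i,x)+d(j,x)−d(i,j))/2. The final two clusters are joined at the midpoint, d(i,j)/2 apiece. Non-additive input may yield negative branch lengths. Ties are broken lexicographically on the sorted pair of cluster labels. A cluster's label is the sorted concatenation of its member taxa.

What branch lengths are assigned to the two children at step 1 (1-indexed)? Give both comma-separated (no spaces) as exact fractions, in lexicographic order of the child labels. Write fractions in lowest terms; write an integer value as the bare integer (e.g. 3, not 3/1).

3/2,-1/2

step 1: merge (P,S) at d=1, Q=-188; branch lengths P→3/2, S→-1/2; new cluster PS
  updated: d(C,PS)=34, d(H,PS)=43/2, d(I,PS)=23/2, d(PS,V)=26
step 2: merge (I,V) at d=3, Q=-295/2; branch lengths I→-77/12, V→113/12; new cluster IV
  updated: d(C,IV)=31, d(H,IV)=45/2, d(IV,PS)=69/4
step 3: merge (C,IV) at d=31, Q=-463/4; branch lengths C→393/16, IV→103/16; new cluster CIV
  updated: d(CIV,H)=67/4, d(CIV,PS)=81/8
step 4: merge (CIV,H) at d=67/4, Q=-387/8; branch lengths CIV→43/16, H→225/16; new cluster CHIV
  updated: d(CHIV,PS)=119/16
step 5: merge (CHIV,PS) at d=119/16; branch lengths CHIV→119/32, PS→119/32; new cluster CHIPSV
final tree: (((C:393/16,(I:-77/12,V:113/12):103/16):43/16,H:225/16):119/32,(P:3/2,S:-1/2):119/32)
total length: 947/16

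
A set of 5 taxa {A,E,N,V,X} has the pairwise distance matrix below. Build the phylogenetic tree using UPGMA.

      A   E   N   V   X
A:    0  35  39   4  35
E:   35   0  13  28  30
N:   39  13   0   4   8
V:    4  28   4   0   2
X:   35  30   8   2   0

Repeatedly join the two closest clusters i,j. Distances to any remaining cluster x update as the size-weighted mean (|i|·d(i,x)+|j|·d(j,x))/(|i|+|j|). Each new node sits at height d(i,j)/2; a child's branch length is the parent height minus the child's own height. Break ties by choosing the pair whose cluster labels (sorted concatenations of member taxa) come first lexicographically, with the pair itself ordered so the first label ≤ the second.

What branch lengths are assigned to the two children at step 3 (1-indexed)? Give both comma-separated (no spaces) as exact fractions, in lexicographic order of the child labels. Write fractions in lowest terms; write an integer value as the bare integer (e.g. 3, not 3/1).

step 1: merge (V,X) at d=2; branch lengths V→1, X→1; new cluster VX
  updated: d(A,VX)=39/2, d(E,VX)=29, d(N,VX)=6
step 2: merge (N,VX) at d=6; branch lengths N→3, VX→2; new cluster NVX
  updated: d(A,NVX)=26, d(E,NVX)=71/3
step 3: merge (E,NVX) at d=71/3; branch lengths E→71/6, NVX→53/6; new cluster ENVX
  updated: d(A,ENVX)=113/4
step 4: merge (A,ENVX) at d=113/4; branch lengths A→113/8, ENVX→55/24; new cluster AENVX
final tree: (A:113/8,(E:71/6,(N:3,(V:1,X:1):2):53/6):55/24)
total length: 529/12

71/6,53/6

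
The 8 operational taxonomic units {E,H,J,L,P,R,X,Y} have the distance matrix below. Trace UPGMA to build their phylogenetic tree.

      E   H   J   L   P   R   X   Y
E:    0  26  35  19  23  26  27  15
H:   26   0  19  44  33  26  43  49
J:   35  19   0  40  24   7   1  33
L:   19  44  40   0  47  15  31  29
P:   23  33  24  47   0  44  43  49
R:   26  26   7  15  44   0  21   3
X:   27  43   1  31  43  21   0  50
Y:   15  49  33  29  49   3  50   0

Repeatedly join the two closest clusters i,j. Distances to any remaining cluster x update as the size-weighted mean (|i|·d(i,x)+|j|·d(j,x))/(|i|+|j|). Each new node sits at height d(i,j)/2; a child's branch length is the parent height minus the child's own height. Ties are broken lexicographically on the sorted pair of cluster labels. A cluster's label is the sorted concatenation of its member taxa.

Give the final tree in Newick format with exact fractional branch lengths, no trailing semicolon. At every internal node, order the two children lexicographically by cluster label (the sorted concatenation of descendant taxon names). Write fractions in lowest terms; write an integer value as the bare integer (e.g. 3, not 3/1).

1. join J+X (d=1) ⇒ JX; edges |J|=1/2, |X|=1/2
  updated: d(E,JX)=31, d(H,JX)=31, d(JX,L)=71/2, d(JX,P)=67/2, d(JX,R)=14, d(JX,Y)=83/2
2. join R+Y (d=3) ⇒ RY; edges |R|=3/2, |Y|=3/2
  updated: d(E,RY)=41/2, d(H,RY)=75/2, d(JX,RY)=111/4, d(L,RY)=22, d(P,RY)=93/2
3. join E+L (d=19) ⇒ EL; edges |E|=19/2, |L|=19/2
  updated: d(EL,H)=35, d(EL,JX)=133/4, d(EL,P)=35, d(EL,RY)=85/4
4. join EL+RY (d=85/4) ⇒ ELRY; edges |EL|=9/8, |RY|=73/8
  updated: d(ELRY,H)=145/4, d(ELRY,JX)=61/2, d(ELRY,P)=163/4
5. join ELRY+JX (d=61/2) ⇒ EJLRXY; edges |ELRY|=37/8, |JX|=59/4
  updated: d(EJLRXY,H)=69/2, d(EJLRXY,P)=115/3
6. join H+P (d=33) ⇒ HP; edges |H|=33/2, |P|=33/2
  updated: d(EJLRXY,HP)=437/12
7. join EJLRXY+HP (d=437/12) ⇒ EHJLPRXY; edges |EJLRXY|=71/24, |HP|=41/24
final tree: ((((E:19/2,L:19/2):9/8,(R:3/2,Y:3/2):73/8):37/8,(J:1/2,X:1/2):59/4):71/24,(H:33/2,P:33/2):41/24)
total length: 2167/24

((((E:19/2,L:19/2):9/8,(R:3/2,Y:3/2):73/8):37/8,(J:1/2,X:1/2):59/4):71/24,(H:33/2,P:33/2):41/24)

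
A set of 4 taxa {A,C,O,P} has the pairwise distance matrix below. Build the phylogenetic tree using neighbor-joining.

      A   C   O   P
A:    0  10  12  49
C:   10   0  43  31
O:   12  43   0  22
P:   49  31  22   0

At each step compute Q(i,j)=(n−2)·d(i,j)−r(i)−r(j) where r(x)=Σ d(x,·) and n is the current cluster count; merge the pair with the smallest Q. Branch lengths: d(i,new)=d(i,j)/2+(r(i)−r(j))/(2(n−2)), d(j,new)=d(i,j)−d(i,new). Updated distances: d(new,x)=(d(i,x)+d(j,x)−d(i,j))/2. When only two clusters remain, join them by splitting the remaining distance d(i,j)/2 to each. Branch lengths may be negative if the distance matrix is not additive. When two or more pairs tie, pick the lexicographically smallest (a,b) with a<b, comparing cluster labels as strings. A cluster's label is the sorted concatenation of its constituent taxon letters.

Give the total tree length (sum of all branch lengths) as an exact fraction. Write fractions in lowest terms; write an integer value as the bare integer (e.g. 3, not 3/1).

step 1: merge (A,C) at d=10, Q=-135; branch lengths A→7/4, C→33/4; new cluster AC
  updated: d(AC,O)=45/2, d(AC,P)=35
step 2: merge (AC,O) at d=45/2, Q=-159/2; branch lengths AC→71/4, O→19/4; new cluster ACO
  updated: d(ACO,P)=69/4
step 3: merge (ACO,P) at d=69/4; branch lengths ACO→69/8, P→69/8; new cluster ACOP
final tree: (((A:7/4,C:33/4):71/4,O:19/4):69/8,P:69/8)
total length: 199/4

199/4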